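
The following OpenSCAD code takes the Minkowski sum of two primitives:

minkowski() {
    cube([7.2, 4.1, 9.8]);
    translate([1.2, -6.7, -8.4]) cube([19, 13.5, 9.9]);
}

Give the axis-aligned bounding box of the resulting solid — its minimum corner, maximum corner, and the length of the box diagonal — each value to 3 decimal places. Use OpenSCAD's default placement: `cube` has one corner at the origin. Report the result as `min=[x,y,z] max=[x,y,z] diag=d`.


min=[1.200,-6.700,-8.400] max=[27.400,10.900,11.300] diag=37.206

A = translate([1.2, -6.7, -8.4]) cube([19, 13.5, 9.9]) → bbox [1.2,-6.7,-8.4] .. [20.2,6.8,1.5]
B = cube([7.2, 4.1, 9.8]) → bbox [0,0,0] .. [7.2,4.1,9.8]
lo = A.lo+B.lo = [1.2+0, -6.7+0, -8.4+0] = [1.200,-6.700,-8.400]
hi = A.hi+B.hi = [20.2+7.2, 6.8+4.1, 1.5+9.8] = [27.400,10.900,11.300]
diag = √(26.2²+17.6²+19.7²) = √1384.29 = 37.206


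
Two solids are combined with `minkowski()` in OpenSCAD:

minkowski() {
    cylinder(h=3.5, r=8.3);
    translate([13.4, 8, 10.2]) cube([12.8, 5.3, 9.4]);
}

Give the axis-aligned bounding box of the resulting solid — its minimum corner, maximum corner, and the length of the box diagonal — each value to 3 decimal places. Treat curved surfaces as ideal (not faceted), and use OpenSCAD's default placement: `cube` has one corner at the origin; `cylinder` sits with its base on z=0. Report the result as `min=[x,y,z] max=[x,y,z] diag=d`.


A = translate([13.4, 8, 10.2]) cube([12.8, 5.3, 9.4]) → bbox [13.4,8,10.2] .. [26.2,13.3,19.6]
B = cylinder(h=3.5, r=8.3) → bbox [-8.3,-8.3,0] .. [8.3,8.3,3.5]
lo = A.lo+B.lo = [13.4-8.3, 8-8.3, 10.2+0] = [5.100,-0.300,10.200]
hi = A.hi+B.hi = [26.2+8.3, 13.3+8.3, 19.6+3.5] = [34.500,21.600,23.100]
diag = √(29.4²+21.9²+12.9²) = √1510.38 = 38.864

min=[5.100,-0.300,10.200] max=[34.500,21.600,23.100] diag=38.864


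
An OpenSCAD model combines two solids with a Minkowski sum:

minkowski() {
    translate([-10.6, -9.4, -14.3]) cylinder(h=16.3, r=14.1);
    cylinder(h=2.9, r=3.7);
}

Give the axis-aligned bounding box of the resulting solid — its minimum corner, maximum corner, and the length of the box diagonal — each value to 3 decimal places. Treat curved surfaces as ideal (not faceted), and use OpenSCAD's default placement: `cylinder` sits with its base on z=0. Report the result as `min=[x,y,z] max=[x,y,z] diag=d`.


min=[-28.400,-27.200,-14.300] max=[7.200,8.400,4.900] diag=53.883

A = translate([-10.6, -9.4, -14.3]) cylinder(h=16.3, r=14.1) → bbox [-24.7,-23.5,-14.3] .. [3.5,4.7,2]
B = cylinder(h=2.9, r=3.7) → bbox [-3.7,-3.7,0] .. [3.7,3.7,2.9]
lo = A.lo+B.lo = [-24.7-3.7, -23.5-3.7, -14.3+0] = [-28.400,-27.200,-14.300]
hi = A.hi+B.hi = [3.5+3.7, 4.7+3.7, 2+2.9] = [7.200,8.400,4.900]
diag = √(35.6²+35.6²+19.2²) = √2903.36 = 53.883


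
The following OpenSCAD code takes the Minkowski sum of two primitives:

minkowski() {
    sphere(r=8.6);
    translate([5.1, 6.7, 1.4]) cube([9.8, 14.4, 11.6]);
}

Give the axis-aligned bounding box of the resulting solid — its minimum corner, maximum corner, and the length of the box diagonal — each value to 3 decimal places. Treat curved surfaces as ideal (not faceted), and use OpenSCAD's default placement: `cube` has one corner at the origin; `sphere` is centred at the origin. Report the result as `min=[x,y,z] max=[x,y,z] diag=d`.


min=[-3.500,-1.900,-7.200] max=[23.500,29.700,21.600] diag=50.567

A = translate([5.1, 6.7, 1.4]) cube([9.8, 14.4, 11.6]) → bbox [5.1,6.7,1.4] .. [14.9,21.1,13]
B = sphere(r=8.6) → bbox [-8.6,-8.6,-8.6] .. [8.6,8.6,8.6]
lo = A.lo+B.lo = [5.1-8.6, 6.7-8.6, 1.4-8.6] = [-3.500,-1.900,-7.200]
hi = A.hi+B.hi = [14.9+8.6, 21.1+8.6, 13+8.6] = [23.500,29.700,21.600]
diag = √(27²+31.6²+28.8²) = √2557 = 50.567


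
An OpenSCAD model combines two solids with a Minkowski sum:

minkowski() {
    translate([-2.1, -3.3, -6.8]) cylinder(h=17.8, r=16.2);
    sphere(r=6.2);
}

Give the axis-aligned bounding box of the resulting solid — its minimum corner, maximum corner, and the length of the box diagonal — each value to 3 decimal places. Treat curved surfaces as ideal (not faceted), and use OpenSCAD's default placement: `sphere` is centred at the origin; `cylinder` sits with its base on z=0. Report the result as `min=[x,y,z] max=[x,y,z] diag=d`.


A = translate([-2.1, -3.3, -6.8]) cylinder(h=17.8, r=16.2) → bbox [-18.3,-19.5,-6.8] .. [14.1,12.9,11]
B = sphere(r=6.2) → bbox [-6.2,-6.2,-6.2] .. [6.2,6.2,6.2]
lo = A.lo+B.lo = [-18.3-6.2, -19.5-6.2, -6.8-6.2] = [-24.500,-25.700,-13.000]
hi = A.hi+B.hi = [14.1+6.2, 12.9+6.2, 11+6.2] = [20.300,19.100,17.200]
diag = √(44.8²+44.8²+30.2²) = √4926.12 = 70.186

min=[-24.500,-25.700,-13.000] max=[20.300,19.100,17.200] diag=70.186


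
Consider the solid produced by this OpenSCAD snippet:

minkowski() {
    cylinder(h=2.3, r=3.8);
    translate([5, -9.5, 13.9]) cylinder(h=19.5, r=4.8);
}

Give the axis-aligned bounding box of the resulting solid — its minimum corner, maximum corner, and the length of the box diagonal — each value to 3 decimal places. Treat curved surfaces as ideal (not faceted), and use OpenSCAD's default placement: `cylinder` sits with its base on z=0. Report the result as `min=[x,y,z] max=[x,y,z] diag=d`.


A = translate([5, -9.5, 13.9]) cylinder(h=19.5, r=4.8) → bbox [0.2,-14.3,13.9] .. [9.8,-4.7,33.4]
B = cylinder(h=2.3, r=3.8) → bbox [-3.8,-3.8,0] .. [3.8,3.8,2.3]
lo = A.lo+B.lo = [0.2-3.8, -14.3-3.8, 13.9+0] = [-3.600,-18.100,13.900]
hi = A.hi+B.hi = [9.8+3.8, -4.7+3.8, 33.4+2.3] = [13.600,-0.900,35.700]
diag = √(17.2²+17.2²+21.8²) = √1066.92 = 32.664

min=[-3.600,-18.100,13.900] max=[13.600,-0.900,35.700] diag=32.664


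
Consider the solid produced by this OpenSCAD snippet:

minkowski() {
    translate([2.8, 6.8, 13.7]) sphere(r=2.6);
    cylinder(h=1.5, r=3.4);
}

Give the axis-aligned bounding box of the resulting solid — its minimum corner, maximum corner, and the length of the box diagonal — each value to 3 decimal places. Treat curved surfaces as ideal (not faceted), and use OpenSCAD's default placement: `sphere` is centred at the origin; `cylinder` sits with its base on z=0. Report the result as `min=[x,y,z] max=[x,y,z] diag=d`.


min=[-3.200,0.800,11.100] max=[8.800,12.800,17.800] diag=18.245

A = translate([2.8, 6.8, 13.7]) sphere(r=2.6) → bbox [0.2,4.2,11.1] .. [5.4,9.4,16.3]
B = cylinder(h=1.5, r=3.4) → bbox [-3.4,-3.4,0] .. [3.4,3.4,1.5]
lo = A.lo+B.lo = [0.2-3.4, 4.2-3.4, 11.1+0] = [-3.200,0.800,11.100]
hi = A.hi+B.hi = [5.4+3.4, 9.4+3.4, 16.3+1.5] = [8.800,12.800,17.800]
diag = √(12²+12²+6.7²) = √332.89 = 18.245


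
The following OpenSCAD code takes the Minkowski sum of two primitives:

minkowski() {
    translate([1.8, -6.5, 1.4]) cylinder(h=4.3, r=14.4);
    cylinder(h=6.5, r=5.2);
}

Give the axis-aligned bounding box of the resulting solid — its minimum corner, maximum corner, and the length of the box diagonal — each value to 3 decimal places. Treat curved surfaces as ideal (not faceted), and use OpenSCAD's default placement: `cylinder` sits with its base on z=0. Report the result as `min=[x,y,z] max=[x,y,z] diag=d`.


A = translate([1.8, -6.5, 1.4]) cylinder(h=4.3, r=14.4) → bbox [-12.6,-20.9,1.4] .. [16.2,7.9,5.7]
B = cylinder(h=6.5, r=5.2) → bbox [-5.2,-5.2,0] .. [5.2,5.2,6.5]
lo = A.lo+B.lo = [-12.6-5.2, -20.9-5.2, 1.4+0] = [-17.800,-26.100,1.400]
hi = A.hi+B.hi = [16.2+5.2, 7.9+5.2, 5.7+6.5] = [21.400,13.100,12.200]
diag = √(39.2²+39.2²+10.8²) = √3189.92 = 56.479

min=[-17.800,-26.100,1.400] max=[21.400,13.100,12.200] diag=56.479


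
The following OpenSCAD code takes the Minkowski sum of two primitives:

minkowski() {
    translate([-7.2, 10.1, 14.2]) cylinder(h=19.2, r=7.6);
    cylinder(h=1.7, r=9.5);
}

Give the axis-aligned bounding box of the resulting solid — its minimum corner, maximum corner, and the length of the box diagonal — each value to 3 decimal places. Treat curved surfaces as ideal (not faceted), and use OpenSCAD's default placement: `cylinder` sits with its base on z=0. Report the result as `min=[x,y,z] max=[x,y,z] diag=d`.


min=[-24.300,-7.000,14.200] max=[9.900,27.200,35.100] diag=52.689

A = translate([-7.2, 10.1, 14.2]) cylinder(h=19.2, r=7.6) → bbox [-14.8,2.5,14.2] .. [0.4,17.7,33.4]
B = cylinder(h=1.7, r=9.5) → bbox [-9.5,-9.5,0] .. [9.5,9.5,1.7]
lo = A.lo+B.lo = [-14.8-9.5, 2.5-9.5, 14.2+0] = [-24.300,-7.000,14.200]
hi = A.hi+B.hi = [0.4+9.5, 17.7+9.5, 33.4+1.7] = [9.900,27.200,35.100]
diag = √(34.2²+34.2²+20.9²) = √2776.09 = 52.689


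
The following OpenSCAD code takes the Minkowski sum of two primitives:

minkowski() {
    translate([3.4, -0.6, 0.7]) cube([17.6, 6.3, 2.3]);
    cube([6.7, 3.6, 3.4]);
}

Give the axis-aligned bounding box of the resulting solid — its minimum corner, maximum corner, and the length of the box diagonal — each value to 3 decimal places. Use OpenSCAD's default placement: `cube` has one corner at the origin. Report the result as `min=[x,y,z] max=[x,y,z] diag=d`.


A = translate([3.4, -0.6, 0.7]) cube([17.6, 6.3, 2.3]) → bbox [3.4,-0.6,0.7] .. [21,5.7,3]
B = cube([6.7, 3.6, 3.4]) → bbox [0,0,0] .. [6.7,3.6,3.4]
lo = A.lo+B.lo = [3.4+0, -0.6+0, 0.7+0] = [3.400,-0.600,0.700]
hi = A.hi+B.hi = [21+6.7, 5.7+3.6, 3+3.4] = [27.700,9.300,6.400]
diag = √(24.3²+9.9²+5.7²) = √720.99 = 26.851

min=[3.400,-0.600,0.700] max=[27.700,9.300,6.400] diag=26.851


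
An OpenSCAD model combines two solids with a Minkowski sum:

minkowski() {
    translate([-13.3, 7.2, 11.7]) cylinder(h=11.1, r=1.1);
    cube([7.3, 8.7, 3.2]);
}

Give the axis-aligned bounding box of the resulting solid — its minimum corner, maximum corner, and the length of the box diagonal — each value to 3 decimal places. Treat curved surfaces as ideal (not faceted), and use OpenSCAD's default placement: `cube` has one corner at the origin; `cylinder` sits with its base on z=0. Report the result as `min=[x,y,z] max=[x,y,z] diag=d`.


A = translate([-13.3, 7.2, 11.7]) cylinder(h=11.1, r=1.1) → bbox [-14.4,6.1,11.7] .. [-12.2,8.3,22.8]
B = cube([7.3, 8.7, 3.2]) → bbox [0,0,0] .. [7.3,8.7,3.2]
lo = A.lo+B.lo = [-14.4+0, 6.1+0, 11.7+0] = [-14.400,6.100,11.700]
hi = A.hi+B.hi = [-12.2+7.3, 8.3+8.7, 22.8+3.2] = [-4.900,17.000,26.000]
diag = √(9.5²+10.9²+14.3²) = √413.55 = 20.336

min=[-14.400,6.100,11.700] max=[-4.900,17.000,26.000] diag=20.336


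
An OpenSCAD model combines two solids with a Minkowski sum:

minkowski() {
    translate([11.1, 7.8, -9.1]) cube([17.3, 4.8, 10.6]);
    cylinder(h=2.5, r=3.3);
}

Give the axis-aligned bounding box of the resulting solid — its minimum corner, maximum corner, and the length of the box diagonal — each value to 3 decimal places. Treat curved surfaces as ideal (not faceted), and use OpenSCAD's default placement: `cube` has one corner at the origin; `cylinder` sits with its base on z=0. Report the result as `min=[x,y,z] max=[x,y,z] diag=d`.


min=[7.800,4.500,-9.100] max=[31.700,15.900,4.000] diag=29.543

A = translate([11.1, 7.8, -9.1]) cube([17.3, 4.8, 10.6]) → bbox [11.1,7.8,-9.1] .. [28.4,12.6,1.5]
B = cylinder(h=2.5, r=3.3) → bbox [-3.3,-3.3,0] .. [3.3,3.3,2.5]
lo = A.lo+B.lo = [11.1-3.3, 7.8-3.3, -9.1+0] = [7.800,4.500,-9.100]
hi = A.hi+B.hi = [28.4+3.3, 12.6+3.3, 1.5+2.5] = [31.700,15.900,4.000]
diag = √(23.9²+11.4²+13.1²) = √872.78 = 29.543


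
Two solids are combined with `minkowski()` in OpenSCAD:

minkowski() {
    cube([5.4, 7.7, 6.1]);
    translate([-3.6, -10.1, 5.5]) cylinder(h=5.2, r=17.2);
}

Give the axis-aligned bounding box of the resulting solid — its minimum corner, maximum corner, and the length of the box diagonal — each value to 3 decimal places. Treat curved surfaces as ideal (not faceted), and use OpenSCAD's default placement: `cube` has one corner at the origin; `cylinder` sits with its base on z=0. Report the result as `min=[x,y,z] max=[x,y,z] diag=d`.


A = translate([-3.6, -10.1, 5.5]) cylinder(h=5.2, r=17.2) → bbox [-20.8,-27.3,5.5] .. [13.6,7.1,10.7]
B = cube([5.4, 7.7, 6.1]) → bbox [0,0,0] .. [5.4,7.7,6.1]
lo = A.lo+B.lo = [-20.8+0, -27.3+0, 5.5+0] = [-20.800,-27.300,5.500]
hi = A.hi+B.hi = [13.6+5.4, 7.1+7.7, 10.7+6.1] = [19.000,14.800,16.800]
diag = √(39.8²+42.1²+11.3²) = √3484.14 = 59.027

min=[-20.800,-27.300,5.500] max=[19.000,14.800,16.800] diag=59.027


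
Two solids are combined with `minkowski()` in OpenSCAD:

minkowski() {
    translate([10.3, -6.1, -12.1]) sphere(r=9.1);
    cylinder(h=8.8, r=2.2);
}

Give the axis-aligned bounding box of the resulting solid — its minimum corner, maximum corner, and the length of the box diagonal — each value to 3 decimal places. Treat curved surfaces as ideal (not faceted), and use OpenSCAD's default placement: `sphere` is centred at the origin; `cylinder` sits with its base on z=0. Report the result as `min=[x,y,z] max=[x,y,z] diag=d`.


min=[-1.000,-17.400,-21.200] max=[21.600,5.200,5.800] diag=41.839

A = translate([10.3, -6.1, -12.1]) sphere(r=9.1) → bbox [1.2,-15.2,-21.2] .. [19.4,3,-3]
B = cylinder(h=8.8, r=2.2) → bbox [-2.2,-2.2,0] .. [2.2,2.2,8.8]
lo = A.lo+B.lo = [1.2-2.2, -15.2-2.2, -21.2+0] = [-1.000,-17.400,-21.200]
hi = A.hi+B.hi = [19.4+2.2, 3+2.2, -3+8.8] = [21.600,5.200,5.800]
diag = √(22.6²+22.6²+27²) = √1750.52 = 41.839


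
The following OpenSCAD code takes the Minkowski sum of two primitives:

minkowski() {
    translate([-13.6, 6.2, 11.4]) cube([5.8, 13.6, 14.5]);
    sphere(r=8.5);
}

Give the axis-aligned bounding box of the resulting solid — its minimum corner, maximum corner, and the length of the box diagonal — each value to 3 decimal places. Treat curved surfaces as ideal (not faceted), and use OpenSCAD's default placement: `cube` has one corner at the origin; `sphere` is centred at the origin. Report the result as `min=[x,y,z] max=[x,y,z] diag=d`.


A = translate([-13.6, 6.2, 11.4]) cube([5.8, 13.6, 14.5]) → bbox [-13.6,6.2,11.4] .. [-7.8,19.8,25.9]
B = sphere(r=8.5) → bbox [-8.5,-8.5,-8.5] .. [8.5,8.5,8.5]
lo = A.lo+B.lo = [-13.6-8.5, 6.2-8.5, 11.4-8.5] = [-22.100,-2.300,2.900]
hi = A.hi+B.hi = [-7.8+8.5, 19.8+8.5, 25.9+8.5] = [0.700,28.300,34.400]
diag = √(22.8²+30.6²+31.5²) = √2448.45 = 49.482

min=[-22.100,-2.300,2.900] max=[0.700,28.300,34.400] diag=49.482


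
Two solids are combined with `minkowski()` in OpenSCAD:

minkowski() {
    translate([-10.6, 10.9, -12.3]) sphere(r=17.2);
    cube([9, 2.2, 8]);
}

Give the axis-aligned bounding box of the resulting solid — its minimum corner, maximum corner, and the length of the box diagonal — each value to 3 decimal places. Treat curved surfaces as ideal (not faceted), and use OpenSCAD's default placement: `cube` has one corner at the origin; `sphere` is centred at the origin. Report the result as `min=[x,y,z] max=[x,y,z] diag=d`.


A = translate([-10.6, 10.9, -12.3]) sphere(r=17.2) → bbox [-27.8,-6.3,-29.5] .. [6.6,28.1,4.9]
B = cube([9, 2.2, 8]) → bbox [0,0,0] .. [9,2.2,8]
lo = A.lo+B.lo = [-27.8+0, -6.3+0, -29.5+0] = [-27.800,-6.300,-29.500]
hi = A.hi+B.hi = [6.6+9, 28.1+2.2, 4.9+8] = [15.600,30.300,12.900]
diag = √(43.4²+36.6²+42.4²) = √5020.88 = 70.858

min=[-27.800,-6.300,-29.500] max=[15.600,30.300,12.900] diag=70.858


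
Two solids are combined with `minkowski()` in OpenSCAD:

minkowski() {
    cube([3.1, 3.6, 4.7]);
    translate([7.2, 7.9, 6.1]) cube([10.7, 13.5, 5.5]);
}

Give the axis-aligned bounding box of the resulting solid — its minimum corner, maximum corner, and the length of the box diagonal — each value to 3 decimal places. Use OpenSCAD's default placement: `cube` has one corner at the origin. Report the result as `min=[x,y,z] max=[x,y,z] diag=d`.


min=[7.200,7.900,6.100] max=[21.000,25.000,16.300] diag=24.226

A = translate([7.2, 7.9, 6.1]) cube([10.7, 13.5, 5.5]) → bbox [7.2,7.9,6.1] .. [17.9,21.4,11.6]
B = cube([3.1, 3.6, 4.7]) → bbox [0,0,0] .. [3.1,3.6,4.7]
lo = A.lo+B.lo = [7.2+0, 7.9+0, 6.1+0] = [7.200,7.900,6.100]
hi = A.hi+B.hi = [17.9+3.1, 21.4+3.6, 11.6+4.7] = [21.000,25.000,16.300]
diag = √(13.8²+17.1²+10.2²) = √586.89 = 24.226


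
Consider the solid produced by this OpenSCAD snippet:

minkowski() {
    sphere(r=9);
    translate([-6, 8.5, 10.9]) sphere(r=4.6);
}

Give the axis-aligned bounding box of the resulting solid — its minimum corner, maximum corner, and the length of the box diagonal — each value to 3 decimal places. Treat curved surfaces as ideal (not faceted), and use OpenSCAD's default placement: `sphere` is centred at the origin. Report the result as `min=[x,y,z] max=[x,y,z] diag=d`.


A = translate([-6, 8.5, 10.9]) sphere(r=4.6) → bbox [-10.6,3.9,6.3] .. [-1.4,13.1,15.5]
B = sphere(r=9) → bbox [-9,-9,-9] .. [9,9,9]
lo = A.lo+B.lo = [-10.6-9, 3.9-9, 6.3-9] = [-19.600,-5.100,-2.700]
hi = A.hi+B.hi = [-1.4+9, 13.1+9, 15.5+9] = [7.600,22.100,24.500]
diag = √(27.2²+27.2²+27.2²) = √2219.52 = 47.112

min=[-19.600,-5.100,-2.700] max=[7.600,22.100,24.500] diag=47.112


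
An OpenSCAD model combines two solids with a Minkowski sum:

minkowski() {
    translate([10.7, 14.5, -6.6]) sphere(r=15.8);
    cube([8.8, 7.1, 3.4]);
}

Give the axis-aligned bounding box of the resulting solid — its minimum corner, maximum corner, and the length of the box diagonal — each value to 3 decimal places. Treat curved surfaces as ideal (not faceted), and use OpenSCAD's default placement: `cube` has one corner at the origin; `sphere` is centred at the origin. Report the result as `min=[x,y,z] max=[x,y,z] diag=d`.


min=[-5.100,-1.300,-22.400] max=[35.300,37.400,12.600] diag=65.991

A = translate([10.7, 14.5, -6.6]) sphere(r=15.8) → bbox [-5.1,-1.3,-22.4] .. [26.5,30.3,9.2]
B = cube([8.8, 7.1, 3.4]) → bbox [0,0,0] .. [8.8,7.1,3.4]
lo = A.lo+B.lo = [-5.1+0, -1.3+0, -22.4+0] = [-5.100,-1.300,-22.400]
hi = A.hi+B.hi = [26.5+8.8, 30.3+7.1, 9.2+3.4] = [35.300,37.400,12.600]
diag = √(40.4²+38.7²+35²) = √4354.85 = 65.991


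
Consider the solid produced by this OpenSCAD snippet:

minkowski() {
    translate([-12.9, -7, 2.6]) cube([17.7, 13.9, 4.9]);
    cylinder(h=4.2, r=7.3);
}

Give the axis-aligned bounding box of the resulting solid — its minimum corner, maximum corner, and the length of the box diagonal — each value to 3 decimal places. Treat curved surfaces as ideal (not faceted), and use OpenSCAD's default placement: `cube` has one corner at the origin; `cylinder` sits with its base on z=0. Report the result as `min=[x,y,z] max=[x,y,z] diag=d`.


min=[-20.200,-14.300,2.600] max=[12.100,14.200,11.700] diag=44.027

A = translate([-12.9, -7, 2.6]) cube([17.7, 13.9, 4.9]) → bbox [-12.9,-7,2.6] .. [4.8,6.9,7.5]
B = cylinder(h=4.2, r=7.3) → bbox [-7.3,-7.3,0] .. [7.3,7.3,4.2]
lo = A.lo+B.lo = [-12.9-7.3, -7-7.3, 2.6+0] = [-20.200,-14.300,2.600]
hi = A.hi+B.hi = [4.8+7.3, 6.9+7.3, 7.5+4.2] = [12.100,14.200,11.700]
diag = √(32.3²+28.5²+9.1²) = √1938.35 = 44.027


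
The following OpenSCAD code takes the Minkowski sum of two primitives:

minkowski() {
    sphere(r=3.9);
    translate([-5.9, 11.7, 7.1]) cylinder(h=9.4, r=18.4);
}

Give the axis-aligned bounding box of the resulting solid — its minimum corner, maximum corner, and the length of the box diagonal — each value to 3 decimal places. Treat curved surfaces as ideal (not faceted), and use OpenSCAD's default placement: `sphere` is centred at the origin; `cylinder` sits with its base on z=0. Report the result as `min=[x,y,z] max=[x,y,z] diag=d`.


min=[-28.200,-10.600,3.200] max=[16.400,34.000,20.400] diag=65.377

A = translate([-5.9, 11.7, 7.1]) cylinder(h=9.4, r=18.4) → bbox [-24.3,-6.7,7.1] .. [12.5,30.1,16.5]
B = sphere(r=3.9) → bbox [-3.9,-3.9,-3.9] .. [3.9,3.9,3.9]
lo = A.lo+B.lo = [-24.3-3.9, -6.7-3.9, 7.1-3.9] = [-28.200,-10.600,3.200]
hi = A.hi+B.hi = [12.5+3.9, 30.1+3.9, 16.5+3.9] = [16.400,34.000,20.400]
diag = √(44.6²+44.6²+17.2²) = √4274.16 = 65.377


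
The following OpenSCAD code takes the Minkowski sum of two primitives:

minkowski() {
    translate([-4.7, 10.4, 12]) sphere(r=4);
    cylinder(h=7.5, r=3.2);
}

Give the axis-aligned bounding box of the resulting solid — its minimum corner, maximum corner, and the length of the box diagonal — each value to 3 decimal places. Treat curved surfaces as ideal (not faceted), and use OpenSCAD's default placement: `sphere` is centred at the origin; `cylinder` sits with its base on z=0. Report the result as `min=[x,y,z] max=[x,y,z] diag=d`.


A = translate([-4.7, 10.4, 12]) sphere(r=4) → bbox [-8.7,6.4,8] .. [-0.7,14.4,16]
B = cylinder(h=7.5, r=3.2) → bbox [-3.2,-3.2,0] .. [3.2,3.2,7.5]
lo = A.lo+B.lo = [-8.7-3.2, 6.4-3.2, 8+0] = [-11.900,3.200,8.000]
hi = A.hi+B.hi = [-0.7+3.2, 14.4+3.2, 16+7.5] = [2.500,17.600,23.500]
diag = √(14.4²+14.4²+15.5²) = √654.97 = 25.592

min=[-11.900,3.200,8.000] max=[2.500,17.600,23.500] diag=25.592


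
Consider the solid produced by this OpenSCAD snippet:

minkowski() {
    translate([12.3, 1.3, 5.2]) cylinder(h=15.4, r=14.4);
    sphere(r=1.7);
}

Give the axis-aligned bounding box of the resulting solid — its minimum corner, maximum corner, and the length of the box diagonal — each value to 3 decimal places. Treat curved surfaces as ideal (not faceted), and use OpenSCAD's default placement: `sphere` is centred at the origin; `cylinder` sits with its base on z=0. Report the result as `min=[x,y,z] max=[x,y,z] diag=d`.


min=[-3.800,-14.800,3.500] max=[28.400,17.400,22.300] diag=49.266

A = translate([12.3, 1.3, 5.2]) cylinder(h=15.4, r=14.4) → bbox [-2.1,-13.1,5.2] .. [26.7,15.7,20.6]
B = sphere(r=1.7) → bbox [-1.7,-1.7,-1.7] .. [1.7,1.7,1.7]
lo = A.lo+B.lo = [-2.1-1.7, -13.1-1.7, 5.2-1.7] = [-3.800,-14.800,3.500]
hi = A.hi+B.hi = [26.7+1.7, 15.7+1.7, 20.6+1.7] = [28.400,17.400,22.300]
diag = √(32.2²+32.2²+18.8²) = √2427.12 = 49.266


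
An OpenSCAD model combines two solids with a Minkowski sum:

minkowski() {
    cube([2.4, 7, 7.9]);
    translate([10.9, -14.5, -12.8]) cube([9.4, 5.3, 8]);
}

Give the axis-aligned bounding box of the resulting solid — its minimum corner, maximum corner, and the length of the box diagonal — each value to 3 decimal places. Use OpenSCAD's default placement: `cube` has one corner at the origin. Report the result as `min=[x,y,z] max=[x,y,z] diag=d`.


A = translate([10.9, -14.5, -12.8]) cube([9.4, 5.3, 8]) → bbox [10.9,-14.5,-12.8] .. [20.3,-9.2,-4.8]
B = cube([2.4, 7, 7.9]) → bbox [0,0,0] .. [2.4,7,7.9]
lo = A.lo+B.lo = [10.9+0, -14.5+0, -12.8+0] = [10.900,-14.500,-12.800]
hi = A.hi+B.hi = [20.3+2.4, -9.2+7, -4.8+7.9] = [22.700,-2.200,3.100]
diag = √(11.8²+12.3²+15.9²) = √543.34 = 23.310

min=[10.900,-14.500,-12.800] max=[22.700,-2.200,3.100] diag=23.310


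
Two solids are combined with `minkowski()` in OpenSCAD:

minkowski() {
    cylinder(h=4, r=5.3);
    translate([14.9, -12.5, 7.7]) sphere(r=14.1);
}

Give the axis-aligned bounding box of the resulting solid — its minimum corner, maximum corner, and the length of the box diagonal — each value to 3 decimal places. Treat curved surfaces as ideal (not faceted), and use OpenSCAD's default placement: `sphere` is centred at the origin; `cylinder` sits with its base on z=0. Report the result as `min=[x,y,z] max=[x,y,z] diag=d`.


A = translate([14.9, -12.5, 7.7]) sphere(r=14.1) → bbox [0.8,-26.6,-6.4] .. [29,1.6,21.8]
B = cylinder(h=4, r=5.3) → bbox [-5.3,-5.3,0] .. [5.3,5.3,4]
lo = A.lo+B.lo = [0.8-5.3, -26.6-5.3, -6.4+0] = [-4.500,-31.900,-6.400]
hi = A.hi+B.hi = [29+5.3, 1.6+5.3, 21.8+4] = [34.300,6.900,25.800]
diag = √(38.8²+38.8²+32.2²) = √4047.72 = 63.622

min=[-4.500,-31.900,-6.400] max=[34.300,6.900,25.800] diag=63.622


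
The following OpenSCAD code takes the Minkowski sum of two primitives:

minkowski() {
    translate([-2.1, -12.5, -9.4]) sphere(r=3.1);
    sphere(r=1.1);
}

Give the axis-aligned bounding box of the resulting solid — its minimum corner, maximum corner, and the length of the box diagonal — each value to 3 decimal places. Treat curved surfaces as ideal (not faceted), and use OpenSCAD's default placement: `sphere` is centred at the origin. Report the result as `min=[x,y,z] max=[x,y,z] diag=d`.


A = translate([-2.1, -12.5, -9.4]) sphere(r=3.1) → bbox [-5.2,-15.6,-12.5] .. [1,-9.4,-6.3]
B = sphere(r=1.1) → bbox [-1.1,-1.1,-1.1] .. [1.1,1.1,1.1]
lo = A.lo+B.lo = [-5.2-1.1, -15.6-1.1, -12.5-1.1] = [-6.300,-16.700,-13.600]
hi = A.hi+B.hi = [1+1.1, -9.4+1.1, -6.3+1.1] = [2.100,-8.300,-5.200]
diag = √(8.4²+8.4²+8.4²) = √211.68 = 14.549

min=[-6.300,-16.700,-13.600] max=[2.100,-8.300,-5.200] diag=14.549


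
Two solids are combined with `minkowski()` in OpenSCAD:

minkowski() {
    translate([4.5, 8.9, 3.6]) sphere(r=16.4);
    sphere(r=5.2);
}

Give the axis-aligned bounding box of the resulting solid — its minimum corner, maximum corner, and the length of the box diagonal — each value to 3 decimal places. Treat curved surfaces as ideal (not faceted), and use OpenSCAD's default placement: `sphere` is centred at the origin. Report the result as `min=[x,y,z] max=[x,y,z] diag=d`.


A = translate([4.5, 8.9, 3.6]) sphere(r=16.4) → bbox [-11.9,-7.5,-12.8] .. [20.9,25.3,20]
B = sphere(r=5.2) → bbox [-5.2,-5.2,-5.2] .. [5.2,5.2,5.2]
lo = A.lo+B.lo = [-11.9-5.2, -7.5-5.2, -12.8-5.2] = [-17.100,-12.700,-18.000]
hi = A.hi+B.hi = [20.9+5.2, 25.3+5.2, 20+5.2] = [26.100,30.500,25.200]
diag = √(43.2²+43.2²+43.2²) = √5598.72 = 74.825

min=[-17.100,-12.700,-18.000] max=[26.100,30.500,25.200] diag=74.825


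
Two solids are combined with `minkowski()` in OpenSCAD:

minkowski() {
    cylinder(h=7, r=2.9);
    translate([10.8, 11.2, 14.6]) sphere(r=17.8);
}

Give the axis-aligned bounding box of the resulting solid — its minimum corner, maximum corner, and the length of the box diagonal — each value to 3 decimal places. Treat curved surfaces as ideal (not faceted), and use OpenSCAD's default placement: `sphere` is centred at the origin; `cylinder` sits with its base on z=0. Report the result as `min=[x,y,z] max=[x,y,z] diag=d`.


A = translate([10.8, 11.2, 14.6]) sphere(r=17.8) → bbox [-7,-6.6,-3.2] .. [28.6,29,32.4]
B = cylinder(h=7, r=2.9) → bbox [-2.9,-2.9,0] .. [2.9,2.9,7]
lo = A.lo+B.lo = [-7-2.9, -6.6-2.9, -3.2+0] = [-9.900,-9.500,-3.200]
hi = A.hi+B.hi = [28.6+2.9, 29+2.9, 32.4+7] = [31.500,31.900,39.400]
diag = √(41.4²+41.4²+42.6²) = √5242.68 = 72.406

min=[-9.900,-9.500,-3.200] max=[31.500,31.900,39.400] diag=72.406


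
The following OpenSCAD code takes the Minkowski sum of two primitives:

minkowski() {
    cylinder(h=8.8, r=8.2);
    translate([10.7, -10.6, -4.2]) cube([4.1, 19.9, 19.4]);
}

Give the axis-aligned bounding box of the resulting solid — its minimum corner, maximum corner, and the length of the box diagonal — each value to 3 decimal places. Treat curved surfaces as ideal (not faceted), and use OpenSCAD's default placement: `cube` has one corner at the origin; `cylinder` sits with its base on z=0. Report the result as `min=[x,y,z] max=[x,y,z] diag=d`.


min=[2.500,-18.800,-4.200] max=[23.000,17.500,24.000] diag=50.331

A = translate([10.7, -10.6, -4.2]) cube([4.1, 19.9, 19.4]) → bbox [10.7,-10.6,-4.2] .. [14.8,9.3,15.2]
B = cylinder(h=8.8, r=8.2) → bbox [-8.2,-8.2,0] .. [8.2,8.2,8.8]
lo = A.lo+B.lo = [10.7-8.2, -10.6-8.2, -4.2+0] = [2.500,-18.800,-4.200]
hi = A.hi+B.hi = [14.8+8.2, 9.3+8.2, 15.2+8.8] = [23.000,17.500,24.000]
diag = √(20.5²+36.3²+28.2²) = √2533.18 = 50.331


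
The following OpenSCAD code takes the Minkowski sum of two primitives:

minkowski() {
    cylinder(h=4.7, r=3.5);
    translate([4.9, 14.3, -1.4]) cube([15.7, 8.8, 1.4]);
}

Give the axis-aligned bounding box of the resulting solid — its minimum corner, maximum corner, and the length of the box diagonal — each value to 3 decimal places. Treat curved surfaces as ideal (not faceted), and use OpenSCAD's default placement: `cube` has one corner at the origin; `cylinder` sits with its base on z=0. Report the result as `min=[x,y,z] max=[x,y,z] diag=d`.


min=[1.400,10.800,-1.400] max=[24.100,26.600,4.700] diag=28.322

A = translate([4.9, 14.3, -1.4]) cube([15.7, 8.8, 1.4]) → bbox [4.9,14.3,-1.4] .. [20.6,23.1,0]
B = cylinder(h=4.7, r=3.5) → bbox [-3.5,-3.5,0] .. [3.5,3.5,4.7]
lo = A.lo+B.lo = [4.9-3.5, 14.3-3.5, -1.4+0] = [1.400,10.800,-1.400]
hi = A.hi+B.hi = [20.6+3.5, 23.1+3.5, 0+4.7] = [24.100,26.600,4.700]
diag = √(22.7²+15.8²+6.1²) = √802.14 = 28.322


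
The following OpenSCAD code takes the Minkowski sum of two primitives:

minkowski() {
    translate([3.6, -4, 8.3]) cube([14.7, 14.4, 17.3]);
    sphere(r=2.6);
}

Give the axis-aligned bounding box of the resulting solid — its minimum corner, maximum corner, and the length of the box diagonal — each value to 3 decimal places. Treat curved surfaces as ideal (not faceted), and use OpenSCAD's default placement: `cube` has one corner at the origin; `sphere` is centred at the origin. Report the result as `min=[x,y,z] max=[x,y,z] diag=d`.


min=[1.000,-6.600,5.700] max=[20.900,13.000,28.200] diag=35.867

A = translate([3.6, -4, 8.3]) cube([14.7, 14.4, 17.3]) → bbox [3.6,-4,8.3] .. [18.3,10.4,25.6]
B = sphere(r=2.6) → bbox [-2.6,-2.6,-2.6] .. [2.6,2.6,2.6]
lo = A.lo+B.lo = [3.6-2.6, -4-2.6, 8.3-2.6] = [1.000,-6.600,5.700]
hi = A.hi+B.hi = [18.3+2.6, 10.4+2.6, 25.6+2.6] = [20.900,13.000,28.200]
diag = √(19.9²+19.6²+22.5²) = √1286.42 = 35.867


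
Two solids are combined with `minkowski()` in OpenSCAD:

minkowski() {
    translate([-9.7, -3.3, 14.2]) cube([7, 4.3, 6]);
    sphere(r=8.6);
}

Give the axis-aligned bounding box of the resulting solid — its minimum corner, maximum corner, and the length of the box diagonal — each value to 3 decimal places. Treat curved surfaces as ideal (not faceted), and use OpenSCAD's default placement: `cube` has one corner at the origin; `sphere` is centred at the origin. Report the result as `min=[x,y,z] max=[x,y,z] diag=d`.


A = translate([-9.7, -3.3, 14.2]) cube([7, 4.3, 6]) → bbox [-9.7,-3.3,14.2] .. [-2.7,1,20.2]
B = sphere(r=8.6) → bbox [-8.6,-8.6,-8.6] .. [8.6,8.6,8.6]
lo = A.lo+B.lo = [-9.7-8.6, -3.3-8.6, 14.2-8.6] = [-18.300,-11.900,5.600]
hi = A.hi+B.hi = [-2.7+8.6, 1+8.6, 20.2+8.6] = [5.900,9.600,28.800]
diag = √(24.2²+21.5²+23.2²) = √1586.13 = 39.826

min=[-18.300,-11.900,5.600] max=[5.900,9.600,28.800] diag=39.826


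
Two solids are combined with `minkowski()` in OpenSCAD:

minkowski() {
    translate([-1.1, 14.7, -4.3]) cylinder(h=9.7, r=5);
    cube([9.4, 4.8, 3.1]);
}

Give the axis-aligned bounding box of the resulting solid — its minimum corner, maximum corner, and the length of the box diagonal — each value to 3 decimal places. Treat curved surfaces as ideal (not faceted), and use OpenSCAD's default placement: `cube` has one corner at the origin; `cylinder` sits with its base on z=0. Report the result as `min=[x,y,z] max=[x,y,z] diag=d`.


min=[-6.100,9.700,-4.300] max=[13.300,24.500,8.500] diag=27.554

A = translate([-1.1, 14.7, -4.3]) cylinder(h=9.7, r=5) → bbox [-6.1,9.7,-4.3] .. [3.9,19.7,5.4]
B = cube([9.4, 4.8, 3.1]) → bbox [0,0,0] .. [9.4,4.8,3.1]
lo = A.lo+B.lo = [-6.1+0, 9.7+0, -4.3+0] = [-6.100,9.700,-4.300]
hi = A.hi+B.hi = [3.9+9.4, 19.7+4.8, 5.4+3.1] = [13.300,24.500,8.500]
diag = √(19.4²+14.8²+12.8²) = √759.24 = 27.554


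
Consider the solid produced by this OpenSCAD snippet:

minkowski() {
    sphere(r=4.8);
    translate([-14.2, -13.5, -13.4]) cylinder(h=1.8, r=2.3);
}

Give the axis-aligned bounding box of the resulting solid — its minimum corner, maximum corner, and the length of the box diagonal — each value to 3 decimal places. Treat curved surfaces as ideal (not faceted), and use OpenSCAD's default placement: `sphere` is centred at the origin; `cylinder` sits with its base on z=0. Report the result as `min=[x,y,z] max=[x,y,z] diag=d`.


min=[-21.300,-20.600,-18.200] max=[-7.100,-6.400,-6.800] diag=23.092

A = translate([-14.2, -13.5, -13.4]) cylinder(h=1.8, r=2.3) → bbox [-16.5,-15.8,-13.4] .. [-11.9,-11.2,-11.6]
B = sphere(r=4.8) → bbox [-4.8,-4.8,-4.8] .. [4.8,4.8,4.8]
lo = A.lo+B.lo = [-16.5-4.8, -15.8-4.8, -13.4-4.8] = [-21.300,-20.600,-18.200]
hi = A.hi+B.hi = [-11.9+4.8, -11.2+4.8, -11.6+4.8] = [-7.100,-6.400,-6.800]
diag = √(14.2²+14.2²+11.4²) = √533.24 = 23.092


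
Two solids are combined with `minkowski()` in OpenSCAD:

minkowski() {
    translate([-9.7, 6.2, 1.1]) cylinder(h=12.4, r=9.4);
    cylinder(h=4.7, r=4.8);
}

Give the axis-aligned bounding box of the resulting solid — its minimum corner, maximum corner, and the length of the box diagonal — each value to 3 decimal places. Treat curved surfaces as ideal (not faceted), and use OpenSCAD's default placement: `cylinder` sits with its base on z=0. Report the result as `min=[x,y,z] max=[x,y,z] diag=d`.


min=[-23.900,-8.000,1.100] max=[4.500,20.400,18.200] diag=43.652

A = translate([-9.7, 6.2, 1.1]) cylinder(h=12.4, r=9.4) → bbox [-19.1,-3.2,1.1] .. [-0.3,15.6,13.5]
B = cylinder(h=4.7, r=4.8) → bbox [-4.8,-4.8,0] .. [4.8,4.8,4.7]
lo = A.lo+B.lo = [-19.1-4.8, -3.2-4.8, 1.1+0] = [-23.900,-8.000,1.100]
hi = A.hi+B.hi = [-0.3+4.8, 15.6+4.8, 13.5+4.7] = [4.500,20.400,18.200]
diag = √(28.4²+28.4²+17.1²) = √1905.53 = 43.652


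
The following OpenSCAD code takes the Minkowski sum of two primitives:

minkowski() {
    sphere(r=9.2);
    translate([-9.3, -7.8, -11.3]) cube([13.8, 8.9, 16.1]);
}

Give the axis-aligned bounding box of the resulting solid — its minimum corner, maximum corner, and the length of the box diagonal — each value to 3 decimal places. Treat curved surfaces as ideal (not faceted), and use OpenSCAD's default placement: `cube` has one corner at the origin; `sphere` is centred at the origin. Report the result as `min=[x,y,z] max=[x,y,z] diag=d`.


min=[-18.500,-17.000,-20.500] max=[13.700,10.300,14.000] diag=54.520

A = translate([-9.3, -7.8, -11.3]) cube([13.8, 8.9, 16.1]) → bbox [-9.3,-7.8,-11.3] .. [4.5,1.1,4.8]
B = sphere(r=9.2) → bbox [-9.2,-9.2,-9.2] .. [9.2,9.2,9.2]
lo = A.lo+B.lo = [-9.3-9.2, -7.8-9.2, -11.3-9.2] = [-18.500,-17.000,-20.500]
hi = A.hi+B.hi = [4.5+9.2, 1.1+9.2, 4.8+9.2] = [13.700,10.300,14.000]
diag = √(32.2²+27.3²+34.5²) = √2972.38 = 54.520


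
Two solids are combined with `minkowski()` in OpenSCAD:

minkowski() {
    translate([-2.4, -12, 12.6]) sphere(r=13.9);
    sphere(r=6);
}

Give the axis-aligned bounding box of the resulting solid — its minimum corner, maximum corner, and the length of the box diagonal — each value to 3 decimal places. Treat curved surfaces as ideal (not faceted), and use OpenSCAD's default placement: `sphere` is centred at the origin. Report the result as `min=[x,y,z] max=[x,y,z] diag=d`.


A = translate([-2.4, -12, 12.6]) sphere(r=13.9) → bbox [-16.3,-25.9,-1.3] .. [11.5,1.9,26.5]
B = sphere(r=6) → bbox [-6,-6,-6] .. [6,6,6]
lo = A.lo+B.lo = [-16.3-6, -25.9-6, -1.3-6] = [-22.300,-31.900,-7.300]
hi = A.hi+B.hi = [11.5+6, 1.9+6, 26.5+6] = [17.500,7.900,32.500]
diag = √(39.8²+39.8²+39.8²) = √4752.12 = 68.936

min=[-22.300,-31.900,-7.300] max=[17.500,7.900,32.500] diag=68.936


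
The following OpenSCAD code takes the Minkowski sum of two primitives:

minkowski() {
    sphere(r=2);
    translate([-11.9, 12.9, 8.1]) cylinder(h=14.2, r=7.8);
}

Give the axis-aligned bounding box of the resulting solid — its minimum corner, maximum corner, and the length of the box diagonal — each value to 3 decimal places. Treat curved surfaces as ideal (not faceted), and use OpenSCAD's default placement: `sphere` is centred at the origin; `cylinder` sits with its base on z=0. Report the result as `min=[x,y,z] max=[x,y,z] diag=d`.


min=[-21.700,3.100,6.100] max=[-2.100,22.700,24.300] diag=33.160

A = translate([-11.9, 12.9, 8.1]) cylinder(h=14.2, r=7.8) → bbox [-19.7,5.1,8.1] .. [-4.1,20.7,22.3]
B = sphere(r=2) → bbox [-2,-2,-2] .. [2,2,2]
lo = A.lo+B.lo = [-19.7-2, 5.1-2, 8.1-2] = [-21.700,3.100,6.100]
hi = A.hi+B.hi = [-4.1+2, 20.7+2, 22.3+2] = [-2.100,22.700,24.300]
diag = √(19.6²+19.6²+18.2²) = √1099.56 = 33.160


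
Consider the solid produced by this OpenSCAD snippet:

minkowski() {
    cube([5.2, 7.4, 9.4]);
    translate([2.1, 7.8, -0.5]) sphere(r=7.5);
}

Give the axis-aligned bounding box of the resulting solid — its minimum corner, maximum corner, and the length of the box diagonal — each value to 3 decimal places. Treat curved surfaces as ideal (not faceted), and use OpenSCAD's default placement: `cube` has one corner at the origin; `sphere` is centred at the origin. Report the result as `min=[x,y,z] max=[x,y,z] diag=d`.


min=[-5.400,0.300,-8.000] max=[14.800,22.700,16.400] diag=38.796

A = translate([2.1, 7.8, -0.5]) sphere(r=7.5) → bbox [-5.4,0.3,-8] .. [9.6,15.3,7]
B = cube([5.2, 7.4, 9.4]) → bbox [0,0,0] .. [5.2,7.4,9.4]
lo = A.lo+B.lo = [-5.4+0, 0.3+0, -8+0] = [-5.400,0.300,-8.000]
hi = A.hi+B.hi = [9.6+5.2, 15.3+7.4, 7+9.4] = [14.800,22.700,16.400]
diag = √(20.2²+22.4²+24.4²) = √1505.16 = 38.796


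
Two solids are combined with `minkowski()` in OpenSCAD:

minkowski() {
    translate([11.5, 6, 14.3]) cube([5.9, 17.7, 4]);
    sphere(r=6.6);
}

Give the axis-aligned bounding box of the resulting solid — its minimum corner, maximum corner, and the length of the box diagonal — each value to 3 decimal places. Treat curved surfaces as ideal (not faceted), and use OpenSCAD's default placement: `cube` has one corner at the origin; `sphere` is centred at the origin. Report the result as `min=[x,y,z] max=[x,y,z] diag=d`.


min=[4.900,-0.600,7.700] max=[24.000,30.300,24.900] diag=40.193

A = translate([11.5, 6, 14.3]) cube([5.9, 17.7, 4]) → bbox [11.5,6,14.3] .. [17.4,23.7,18.3]
B = sphere(r=6.6) → bbox [-6.6,-6.6,-6.6] .. [6.6,6.6,6.6]
lo = A.lo+B.lo = [11.5-6.6, 6-6.6, 14.3-6.6] = [4.900,-0.600,7.700]
hi = A.hi+B.hi = [17.4+6.6, 23.7+6.6, 18.3+6.6] = [24.000,30.300,24.900]
diag = √(19.1²+30.9²+17.2²) = √1615.46 = 40.193


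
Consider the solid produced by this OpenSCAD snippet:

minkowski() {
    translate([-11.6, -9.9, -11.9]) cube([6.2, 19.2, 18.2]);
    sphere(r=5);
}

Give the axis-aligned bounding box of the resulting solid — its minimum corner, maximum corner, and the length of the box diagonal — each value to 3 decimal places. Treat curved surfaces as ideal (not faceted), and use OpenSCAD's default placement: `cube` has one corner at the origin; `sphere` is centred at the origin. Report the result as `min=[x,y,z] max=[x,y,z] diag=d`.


A = translate([-11.6, -9.9, -11.9]) cube([6.2, 19.2, 18.2]) → bbox [-11.6,-9.9,-11.9] .. [-5.4,9.3,6.3]
B = sphere(r=5) → bbox [-5,-5,-5] .. [5,5,5]
lo = A.lo+B.lo = [-11.6-5, -9.9-5, -11.9-5] = [-16.600,-14.900,-16.900]
hi = A.hi+B.hi = [-5.4+5, 9.3+5, 6.3+5] = [-0.400,14.300,11.300]
diag = √(16.2²+29.2²+28.2²) = √1910.32 = 43.707

min=[-16.600,-14.900,-16.900] max=[-0.400,14.300,11.300] diag=43.707


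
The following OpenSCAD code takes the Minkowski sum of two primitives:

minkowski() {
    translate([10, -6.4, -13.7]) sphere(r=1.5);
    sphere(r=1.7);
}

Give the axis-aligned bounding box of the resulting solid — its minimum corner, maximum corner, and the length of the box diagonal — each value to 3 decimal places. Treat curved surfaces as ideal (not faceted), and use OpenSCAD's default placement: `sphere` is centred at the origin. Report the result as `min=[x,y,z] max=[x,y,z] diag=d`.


min=[6.800,-9.600,-16.900] max=[13.200,-3.200,-10.500] diag=11.085

A = translate([10, -6.4, -13.7]) sphere(r=1.5) → bbox [8.5,-7.9,-15.2] .. [11.5,-4.9,-12.2]
B = sphere(r=1.7) → bbox [-1.7,-1.7,-1.7] .. [1.7,1.7,1.7]
lo = A.lo+B.lo = [8.5-1.7, -7.9-1.7, -15.2-1.7] = [6.800,-9.600,-16.900]
hi = A.hi+B.hi = [11.5+1.7, -4.9+1.7, -12.2+1.7] = [13.200,-3.200,-10.500]
diag = √(6.4²+6.4²+6.4²) = √122.88 = 11.085


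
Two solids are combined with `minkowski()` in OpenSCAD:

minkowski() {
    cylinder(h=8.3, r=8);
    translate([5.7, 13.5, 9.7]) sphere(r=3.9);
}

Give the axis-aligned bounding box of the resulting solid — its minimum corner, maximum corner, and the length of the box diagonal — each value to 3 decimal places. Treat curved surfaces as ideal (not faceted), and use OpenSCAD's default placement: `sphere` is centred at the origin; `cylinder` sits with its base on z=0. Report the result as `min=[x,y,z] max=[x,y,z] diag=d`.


min=[-6.200,1.600,5.800] max=[17.600,25.400,21.900] diag=37.311

A = translate([5.7, 13.5, 9.7]) sphere(r=3.9) → bbox [1.8,9.6,5.8] .. [9.6,17.4,13.6]
B = cylinder(h=8.3, r=8) → bbox [-8,-8,0] .. [8,8,8.3]
lo = A.lo+B.lo = [1.8-8, 9.6-8, 5.8+0] = [-6.200,1.600,5.800]
hi = A.hi+B.hi = [9.6+8, 17.4+8, 13.6+8.3] = [17.600,25.400,21.900]
diag = √(23.8²+23.8²+16.1²) = √1392.09 = 37.311
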